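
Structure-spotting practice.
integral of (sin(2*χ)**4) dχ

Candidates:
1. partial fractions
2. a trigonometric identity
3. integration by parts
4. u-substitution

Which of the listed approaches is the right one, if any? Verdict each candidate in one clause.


Diagnosis: a trigonometric identity — an even power like sin(2*χ)**4 flattens under the half-angle identity into first-degree cosines you can integrate directly.
- partial fractions: there is no rational-function structure to decompose.
- a trigonometric identity — applicable, and directly so.
- integration by parts — not the natural route: no polynomial-kernel product appears — a recursive parts reduction of the trigonometric product exists, but the identity rewrite is direct.
- u-substitution: no subexpression of the integrand pairs with its own derivative as a factor — individual terms may offer their own substitutions, but any change of variable covering the whole integral would have to be constructed from outside the expression.


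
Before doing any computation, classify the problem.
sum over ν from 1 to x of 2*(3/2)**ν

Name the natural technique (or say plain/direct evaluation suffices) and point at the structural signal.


Technique: the geometric series formula — each term is 3/2 times the previous one, so the geometric-series formula applies directly.


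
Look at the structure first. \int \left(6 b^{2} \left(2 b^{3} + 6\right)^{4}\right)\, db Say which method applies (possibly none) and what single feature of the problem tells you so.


Best approach: u-substitution — read it as f(2 b^{3} + 6) times a constant multiple of d(2 b^{3} + 6): one substitution, u = 2 b^{3} + 6, finishes it. Multiplying out and using the power rule would succeed as well, just with far more bookkeeping.


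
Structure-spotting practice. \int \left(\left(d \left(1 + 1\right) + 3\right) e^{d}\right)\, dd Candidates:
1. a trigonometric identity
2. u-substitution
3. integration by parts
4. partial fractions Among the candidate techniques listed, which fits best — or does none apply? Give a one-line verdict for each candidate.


Best approach: integration by parts — the integrand splits as (d \left(1 + 1\right) + 3) times e^{d} — repeatedly differentiating the polynomial part kills it, which is the parts ladder.
- a trigonometric identity — no sine or cosine appears, so there is nothing for a trigonometric identity to act on.
- u-substitution: no subexpression of the integrand pairs with its own derivative as a factor — individual terms may offer their own substitutions, but any change of variable covering the whole integral would have to be constructed from outside the expression.
- integration by parts: applies; the problem has the shape this method handles.
- partial fractions: the expression is not a ratio of polynomials that decomposes further.


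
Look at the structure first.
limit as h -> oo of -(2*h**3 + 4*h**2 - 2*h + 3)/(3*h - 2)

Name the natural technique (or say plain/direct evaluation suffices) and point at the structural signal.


Verdict: dominant-term comparison — growth-rate triage: the leading powers of h decide the limit, everything else is noise. l'Hôpital's at-infinity variant applies to the expression viewed as a single quotient; the leading-term comparison is the direct route.


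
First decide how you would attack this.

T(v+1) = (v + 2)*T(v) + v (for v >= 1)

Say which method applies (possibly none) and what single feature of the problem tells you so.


Diagnosis: a summation factor — an index-dependent multiplier v + 2 rules out characteristic roots; a summation factor converts it to a pure difference.


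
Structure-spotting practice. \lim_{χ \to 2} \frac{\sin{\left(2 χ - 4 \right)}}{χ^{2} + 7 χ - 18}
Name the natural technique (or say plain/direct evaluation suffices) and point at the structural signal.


Verdict: l'Hôpital's rule (0/0) — both numerator and denominator vanish at 2: the genuine 0/0 indeterminate that l'Hôpital exists for. The standard small-argument limits would also carry it; the rule is the systematic route.


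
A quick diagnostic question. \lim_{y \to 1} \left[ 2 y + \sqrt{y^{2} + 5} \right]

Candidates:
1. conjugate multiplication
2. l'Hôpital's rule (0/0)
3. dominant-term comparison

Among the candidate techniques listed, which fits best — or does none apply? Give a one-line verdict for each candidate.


Best approach: no special technique — the expression is continuous at the evaluation point — substitute directly; no indeterminate form appears.
- conjugate multiplication — the conjugate move applies to radical differences, which this is not.
- l'Hôpital's rule (0/0) — evaluation at the point is determinate, so the rule has nothing to repair.
- dominant-term comparison: this is not a rational comparison of growth rates at infinity.


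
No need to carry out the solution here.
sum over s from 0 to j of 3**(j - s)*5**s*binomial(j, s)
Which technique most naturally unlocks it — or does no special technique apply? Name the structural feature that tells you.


Method: the binomial theorem — binomial coefficients against complementary powers of 5 and 3: recognize the binomial expansion and resum.


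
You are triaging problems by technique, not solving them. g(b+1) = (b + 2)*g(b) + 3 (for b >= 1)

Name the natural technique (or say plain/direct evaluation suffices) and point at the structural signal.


Verdict: a summation factor — an index-dependent multiplier b + 2 rules out characteristic roots; a summation factor converts it to a pure difference.


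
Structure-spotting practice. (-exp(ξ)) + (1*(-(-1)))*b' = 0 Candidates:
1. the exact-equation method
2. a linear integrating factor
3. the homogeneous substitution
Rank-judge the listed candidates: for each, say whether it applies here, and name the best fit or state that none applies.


Diagnosis: no special technique — solved for the derivative, no b appears — this is antidifferentiation in ξ wearing ODE clothing.
- the exact-equation method — the unknown never enters the equation — exactness holds emptily, with nothing for the method to add.
- a linear integrating factor — the linear template holds only trivially here (the unknown is absent, so the coefficient is zero) — the method is not the natural label.
- the homogeneous substitution: solved for the derivative, the right side changes under joint scaling of the two variables.


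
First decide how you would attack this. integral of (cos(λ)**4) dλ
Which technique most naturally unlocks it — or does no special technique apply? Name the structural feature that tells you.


Diagnosis: a trigonometric identity — even powers like cos(λ)**4 never integrate directly; the half-angle identity lowers the degree first.


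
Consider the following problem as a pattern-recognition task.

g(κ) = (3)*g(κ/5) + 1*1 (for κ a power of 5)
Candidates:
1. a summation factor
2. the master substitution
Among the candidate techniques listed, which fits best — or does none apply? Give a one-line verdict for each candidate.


Technique: the master substitution — treat m = log base 5 of κ as the new clock: one recursion step advances m by one while κ scales by 5.
- a summation factor — a divided-index call is outside the fixed-shift first-order family a summation factor normalizes.
- the master substitution: yes — fits the structure here.


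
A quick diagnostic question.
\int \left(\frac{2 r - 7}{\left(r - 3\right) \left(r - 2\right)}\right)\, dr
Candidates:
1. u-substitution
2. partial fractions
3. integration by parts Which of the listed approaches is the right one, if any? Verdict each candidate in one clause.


Technique: partial fractions — a proper rational integrand whose denominator splits into simpler factors — decompose into partial fractions first.
- u-substitution — no subexpression of the integrand serves as a whole-integral substitution inner — individual terms may offer their own, but none carries its derivative as a factor of the full integrand; a working change of variable would have to be constructed from outside the expression.
- partial fractions — a fit — the right tool for this form.
- integration by parts: the integrand does not split as a nonconstant polynomial times an exp, sine, cosine of a linear argument, or logarithm — no polynomial-kernel parts product to differentiate one side of.


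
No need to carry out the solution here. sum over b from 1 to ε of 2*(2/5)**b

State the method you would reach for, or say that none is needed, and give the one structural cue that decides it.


Verdict: the geometric series formula — term-over-term division gives 2/5 every time — index-free ratio, geometric sum formula applies.


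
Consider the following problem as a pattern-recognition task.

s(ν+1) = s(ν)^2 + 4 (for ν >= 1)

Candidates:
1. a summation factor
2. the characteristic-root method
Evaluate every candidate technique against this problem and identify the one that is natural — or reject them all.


Verdict: no special technique — the update rule curves (it is not linear in the unknown sequence), so no superposition-based closed form attaches — iterate or study it directly.
- a summation factor — no summation factor applies — the rule is not linear in the sequence values.
- the characteristic-root method — the recursion is nonlinear in the sequence values, so no linear-modes ansatz applies.


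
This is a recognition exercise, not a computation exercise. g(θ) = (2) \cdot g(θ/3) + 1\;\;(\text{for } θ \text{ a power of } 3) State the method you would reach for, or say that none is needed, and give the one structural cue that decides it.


Technique: the master substitution — the argument contracts 3-fold per step: reindex θ exponentially and solve the linear recurrence in the new index.


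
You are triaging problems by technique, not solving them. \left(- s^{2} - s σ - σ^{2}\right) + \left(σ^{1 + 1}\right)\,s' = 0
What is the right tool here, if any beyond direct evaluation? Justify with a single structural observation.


Technique: the homogeneous substitution — the slope's numerator and denominator have matching total degree, so it depends only on s/σ and the ratio substitution collapses it.


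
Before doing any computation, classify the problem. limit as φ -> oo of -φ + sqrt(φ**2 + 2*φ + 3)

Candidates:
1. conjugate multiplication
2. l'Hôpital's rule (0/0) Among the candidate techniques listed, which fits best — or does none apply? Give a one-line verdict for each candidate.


Method: conjugate multiplication — an infinity-minus-infinity difference with a surviving radical — multiply by the conjugate to cancel the divergence.
- conjugate multiplication — a fit — the right tool for this form.
- l'Hôpital's rule (0/0): no quotient structure at all: the clash is ∞ minus ∞, which rationalizing converts into a tractable ratio.


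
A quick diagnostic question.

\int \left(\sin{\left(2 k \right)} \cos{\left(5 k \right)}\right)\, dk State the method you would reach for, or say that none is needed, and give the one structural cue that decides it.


Method: a trigonometric identity — \sin{\left(2 k \right)} \cos{\left(5 k \right)} mixes two frequencies; the product-to-sum identity splits it into single-frequency sinusoids.


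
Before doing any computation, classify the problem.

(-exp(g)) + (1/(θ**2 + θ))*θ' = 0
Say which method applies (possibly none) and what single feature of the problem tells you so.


Method: separation of variables — solved for the derivative, the right side factors as exp(g) times θ**2 + θ — all g-dependence separates from all θ-dependence. A Bernoulli rewrite would carry it as the equation stands — separating the variables needs no rearrangement either.


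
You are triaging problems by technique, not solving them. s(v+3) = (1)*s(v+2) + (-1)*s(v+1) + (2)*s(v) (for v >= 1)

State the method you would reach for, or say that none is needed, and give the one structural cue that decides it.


Diagnosis: the characteristic-root method — every coefficient is a fixed number and the forcing is zero — substitute r^v and read off the root equation.


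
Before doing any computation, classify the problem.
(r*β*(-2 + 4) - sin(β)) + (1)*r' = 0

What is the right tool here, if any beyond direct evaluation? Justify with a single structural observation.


Best approach: a linear integrating factor — linear in the unknown with genuine forcing: multiply through by the exponential of the integrated coefficient and the left side closes into one derivative.


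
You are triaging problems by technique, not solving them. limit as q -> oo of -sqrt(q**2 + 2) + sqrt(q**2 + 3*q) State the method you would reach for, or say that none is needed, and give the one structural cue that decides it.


Technique: conjugate multiplication — this difference gives up after one conjugate multiplication — the radical structure cancels against its conjugate.


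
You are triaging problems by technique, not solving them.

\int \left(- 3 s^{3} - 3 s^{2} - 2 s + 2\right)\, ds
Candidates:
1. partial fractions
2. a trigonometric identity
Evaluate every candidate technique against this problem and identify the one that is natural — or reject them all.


Method: no special technique — nothing composite, nothing rational, nothing trigonometric — each constant-multiple power of s integrates by the power rule alone.
- partial fractions: the expression is not a ratio of polynomials that decomposes further.
- a trigonometric identity: with no trigonometric functions present, identity rewriting has no target.


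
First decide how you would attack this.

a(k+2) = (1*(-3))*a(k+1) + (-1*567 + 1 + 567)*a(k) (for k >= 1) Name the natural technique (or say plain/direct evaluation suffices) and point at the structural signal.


Method: the characteristic-root method — constant coefficients and linearity mean the ansatz r^k reduces it to solving the characteristic polynomial.


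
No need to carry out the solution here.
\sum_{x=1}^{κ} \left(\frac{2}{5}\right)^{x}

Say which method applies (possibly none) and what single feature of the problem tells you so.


Best approach: the geometric series formula — the ratio of consecutive terms is the constant \frac{2}{5}, independent of the index — a geometric sum.


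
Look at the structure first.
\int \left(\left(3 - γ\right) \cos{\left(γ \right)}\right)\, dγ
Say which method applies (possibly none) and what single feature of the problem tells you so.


Method: integration by parts — a polynomial 3 - γ against the kernel \cos{\left(γ \right)} is the signature bounded-ladder case for integration by parts.


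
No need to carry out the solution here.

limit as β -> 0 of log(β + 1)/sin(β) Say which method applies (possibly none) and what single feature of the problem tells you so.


Method: l'Hôpital's rule (0/0) — numerator and denominator both vanish at 0 — a genuine 0/0 form, which is exactly when l'Hôpital applies. Expanding numerator and denominator to first order gives the same value — the rule automates exactly that.


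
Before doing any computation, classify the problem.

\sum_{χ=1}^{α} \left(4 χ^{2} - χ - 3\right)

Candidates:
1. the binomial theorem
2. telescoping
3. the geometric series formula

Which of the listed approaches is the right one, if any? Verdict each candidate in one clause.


Method: no special technique — this is bookkeeping, not technique: standard formulas for sums of constant-multiple powers of χ apply termwise.
- the binomial theorem — the terms do not reassemble into a binomial power.
- telescoping: the terms as presented offer no neighboring cancellation — a telescoping rewrite may exist, but the displayed structure does not hand one over.
- the geometric series formula — the term-to-term ratio drifts with the index — the one thing the geometric formula cannot absorb.


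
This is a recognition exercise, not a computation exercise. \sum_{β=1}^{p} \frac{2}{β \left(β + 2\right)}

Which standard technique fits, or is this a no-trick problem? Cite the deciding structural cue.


Best approach: telescoping — split \frac{2}{β \left(β + 2\right)} by partial fractions and the pieces are one function at shifted arguments — interior terms cancel.


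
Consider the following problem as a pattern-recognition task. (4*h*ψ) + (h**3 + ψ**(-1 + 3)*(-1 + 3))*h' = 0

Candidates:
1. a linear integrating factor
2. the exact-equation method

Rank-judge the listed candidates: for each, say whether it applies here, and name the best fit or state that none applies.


Best approach: the exact-equation method — equality of cross partials is the green light — assemble the potential function term by term.
- a linear integrating factor: a nonlinear term in the unknown puts this outside the integrating-factor template.
- the exact-equation method — yes, a natural case for it.


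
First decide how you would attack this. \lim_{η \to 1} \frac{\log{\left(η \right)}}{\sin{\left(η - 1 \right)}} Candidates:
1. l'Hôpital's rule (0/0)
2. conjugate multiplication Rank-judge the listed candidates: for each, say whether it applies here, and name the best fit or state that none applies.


Best approach: l'Hôpital's rule (0/0) — substituting 1 gives 0 over 0; differentiate top and bottom once and re-evaluate. The standard small-argument limits would also carry it; the rule is the systematic route.
- l'Hôpital's rule (0/0): applies; the problem has the shape this method handles.
- conjugate multiplication: the conjugate move applies to radical differences, which this is not.


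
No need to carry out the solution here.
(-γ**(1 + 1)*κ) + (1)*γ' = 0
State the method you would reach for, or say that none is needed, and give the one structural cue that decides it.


Diagnosis: separation of variables — solved for the derivative, the right side splits multiplicatively into a function of each variable alone — divide and integrate each side.


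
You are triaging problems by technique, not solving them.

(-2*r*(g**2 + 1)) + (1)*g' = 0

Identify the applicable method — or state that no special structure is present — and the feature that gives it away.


Verdict: separation of variables — one side of the product carries the independent variable, the other the unknown — the textbook separation shape.


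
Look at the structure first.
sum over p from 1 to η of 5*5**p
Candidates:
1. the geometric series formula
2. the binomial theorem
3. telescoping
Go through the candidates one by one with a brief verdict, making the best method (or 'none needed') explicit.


Verdict: the geometric series formula — each term is 5 times the previous one, so the geometric-series formula applies directly.
- the geometric series formula: yes — fits the structure here.
- the binomial theorem — the summand does not match any term pattern of an expanded binomial power.
- telescoping — computed from the summand as displayed, the partial sums build up without the pairwise collapse telescoping exploits.


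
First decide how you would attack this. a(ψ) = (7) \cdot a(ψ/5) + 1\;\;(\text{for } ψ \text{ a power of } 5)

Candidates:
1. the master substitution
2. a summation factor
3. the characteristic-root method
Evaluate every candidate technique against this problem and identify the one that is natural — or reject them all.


Best approach: the master substitution — the argument shrinks by the factor 5, so measure the index on a logarithmic scale and the recursion becomes a shift.
- the master substitution — yes — fits the structure here.
- a summation factor — the recursion divides its index rather than shifting it — there is no previous-term chain for a summation factor to telescope.
- the characteristic-root method: the recursion divides its index rather than shifting it — outside the constant-shift family the root method covers.


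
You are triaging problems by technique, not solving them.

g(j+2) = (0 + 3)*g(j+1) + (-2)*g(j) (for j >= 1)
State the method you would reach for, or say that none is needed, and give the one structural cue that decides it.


Diagnosis: the characteristic-root method — shift-invariance with fixed coefficients calls for exponential trials; the characteristic polynomial finds every r^j.


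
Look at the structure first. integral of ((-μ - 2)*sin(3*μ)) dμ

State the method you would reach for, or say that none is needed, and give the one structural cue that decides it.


Diagnosis: integration by parts — the integrand splits as -μ - 2 times sin(3*μ) — repeatedly differentiating the polynomial part kills it, which is the parts ladder.


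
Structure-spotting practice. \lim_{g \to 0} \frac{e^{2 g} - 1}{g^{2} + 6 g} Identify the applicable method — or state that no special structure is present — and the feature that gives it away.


Best approach: l'Hôpital's rule (0/0) — both numerator and denominator vanish at 0: the genuine 0/0 indeterminate that l'Hôpital exists for. A local series expansion at the point resolves it as well; the rule is the packaged version of that step.


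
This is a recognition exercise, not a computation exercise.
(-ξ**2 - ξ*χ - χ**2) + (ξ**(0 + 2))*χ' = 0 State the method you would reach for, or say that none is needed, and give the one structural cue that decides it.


Method: the homogeneous substitution — the slope is degree-zero homogeneous: the ratio substitution v = χ/ξ collapses it.


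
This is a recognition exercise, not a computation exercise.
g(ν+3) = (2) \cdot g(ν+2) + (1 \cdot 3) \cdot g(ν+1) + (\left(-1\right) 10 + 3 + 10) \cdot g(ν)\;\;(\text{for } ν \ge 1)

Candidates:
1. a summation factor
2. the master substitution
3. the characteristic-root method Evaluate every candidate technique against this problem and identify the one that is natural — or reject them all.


Verdict: the characteristic-root method — the recurrence is linear and homogeneous with constant coefficients, so the ansatz r^ν turns it into a polynomial equation for r.
- a summation factor: the recurrence reaches back more than one step, outside the first-order family a summation factor normalizes.
- the master substitution: the recursion shifts the index rather than dividing it.
- the characteristic-root method: yes, a natural case for it.


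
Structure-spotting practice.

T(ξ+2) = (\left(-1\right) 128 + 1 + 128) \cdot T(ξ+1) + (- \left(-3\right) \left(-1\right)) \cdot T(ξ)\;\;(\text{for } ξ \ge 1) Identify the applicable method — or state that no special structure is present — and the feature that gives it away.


Diagnosis: the characteristic-root method — the recurrence is linear and homogeneous with constant coefficients, so the ansatz r^ξ turns it into a polynomial equation for r.


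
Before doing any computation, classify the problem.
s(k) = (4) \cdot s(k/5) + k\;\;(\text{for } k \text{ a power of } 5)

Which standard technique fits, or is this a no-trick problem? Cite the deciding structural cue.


Diagnosis: the master substitution — the argument contracts 5-fold per step: reindex k exponentially and solve the linear recurrence in the new index.


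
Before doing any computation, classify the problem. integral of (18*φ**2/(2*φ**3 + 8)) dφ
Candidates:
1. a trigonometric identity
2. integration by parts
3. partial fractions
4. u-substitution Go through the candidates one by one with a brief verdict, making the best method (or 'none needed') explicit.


Technique: u-substitution — set u = 2*φ**3 + 8: a constant multiple of its derivative, namely 18*φ**2, is present as a factor once the integrand is collected, so the du is sitting there waiting.
- a trigonometric identity: no sine or cosine appears, so there is nothing for a trigonometric identity to act on.
- integration by parts: there is no nonconstant-polynomial-times-kernel split with an exp, sine, cosine (degree-1 argument), or logarithm partner.
- partial fractions — proper and rational, yes, but the denominator has no factorization over the rationals to exploit.
- u-substitution: applicable, and directly so.


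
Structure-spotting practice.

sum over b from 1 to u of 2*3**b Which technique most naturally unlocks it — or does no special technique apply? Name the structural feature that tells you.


Best approach: the geometric series formula — consecutive terms stand in a fixed index-free ratio — the geometric sum formula closes it.


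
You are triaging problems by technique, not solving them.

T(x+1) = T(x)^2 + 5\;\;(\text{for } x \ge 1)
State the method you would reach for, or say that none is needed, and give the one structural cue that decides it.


Verdict: no special technique — the recurrence is nonlinear in the sequence values; study it directly, no linear machinery applies.


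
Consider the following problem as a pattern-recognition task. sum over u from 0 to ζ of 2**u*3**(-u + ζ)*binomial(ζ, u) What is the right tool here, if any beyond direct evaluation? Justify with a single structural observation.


Diagnosis: the binomial theorem — terms weighting binomial(ζ, u) against matched powers of 2 and 3 reassemble into (2 + 3)^ζ by the binomial theorem.


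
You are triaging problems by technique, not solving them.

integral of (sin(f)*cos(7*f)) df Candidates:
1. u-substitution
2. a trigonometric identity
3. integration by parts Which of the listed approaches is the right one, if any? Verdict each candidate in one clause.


Verdict: a trigonometric identity — apply product-to-sum to sin(f)*cos(7*f): two clean single-angle terms replace one awkward product.
- u-substitution — no subexpression of the integrand pairs with its own derivative as a factor — individual terms may offer their own substitutions, but any change of variable covering the whole integral would have to be constructed from outside the expression.
- a trigonometric identity — applies; the problem has the shape this method handles.
- integration by parts — not the fit here: there is no polynomial factor to ladder down — parts can still close the trigonometric product by recursion, though the identity rewrite is the direct route.


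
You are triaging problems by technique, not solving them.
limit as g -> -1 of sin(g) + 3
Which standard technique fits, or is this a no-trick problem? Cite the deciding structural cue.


Method: no special technique — no denominator vanishes and nothing blows up at -1: direct substitution is the whole computation.


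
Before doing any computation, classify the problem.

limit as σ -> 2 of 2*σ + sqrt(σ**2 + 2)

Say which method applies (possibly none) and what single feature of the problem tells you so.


Best approach: no special technique — no vanishing denominator and no indeterminate clash at the point — evaluation is immediate.


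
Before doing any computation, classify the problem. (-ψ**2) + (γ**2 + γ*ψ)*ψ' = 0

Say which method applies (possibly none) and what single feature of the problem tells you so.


Method: the homogeneous substitution — the slope is degree-zero homogeneous: the ratio substitution v = ψ/γ collapses it. A Bernoulli-style rewrite — possibly after exchanging which variable is treated as dependent — would work as well; the homogeneous substitution is the more immediate reading here.


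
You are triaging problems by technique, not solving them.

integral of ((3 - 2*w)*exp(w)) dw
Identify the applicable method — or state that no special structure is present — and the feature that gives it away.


Verdict: integration by parts — the integrand splits as 3 - 2*w times exp(w) — repeatedly differentiating the polynomial part kills it, which is the parts ladder.


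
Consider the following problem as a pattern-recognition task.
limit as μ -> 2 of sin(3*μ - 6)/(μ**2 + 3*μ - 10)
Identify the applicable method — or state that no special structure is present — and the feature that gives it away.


Verdict: l'Hôpital's rule (0/0) — substituting 2 gives 0 over 0; differentiate top and bottom once and re-evaluate. One could equally expand both pieces locally and compare leading terms; the rule does that in one stroke.


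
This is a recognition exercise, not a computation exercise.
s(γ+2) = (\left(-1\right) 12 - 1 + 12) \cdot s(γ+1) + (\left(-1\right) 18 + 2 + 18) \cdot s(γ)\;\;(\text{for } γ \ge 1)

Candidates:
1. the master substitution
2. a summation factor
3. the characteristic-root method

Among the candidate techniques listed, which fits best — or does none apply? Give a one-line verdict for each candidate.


Verdict: the characteristic-root method — this is the constant-coefficient homogeneous case — the whole solution in γ reduces to a polynomial's roots.
- the master substitution: the recursion steps by a constant offset, so exponential reindexing is pointless.
- a summation factor: the recurrence reaches back more than one step, outside the first-order family a summation factor normalizes.
- the characteristic-root method: applies; the problem has the shape this method handles.


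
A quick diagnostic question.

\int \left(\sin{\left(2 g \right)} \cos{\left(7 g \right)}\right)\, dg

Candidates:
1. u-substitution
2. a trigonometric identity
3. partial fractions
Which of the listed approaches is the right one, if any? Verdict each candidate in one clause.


Best approach: a trigonometric identity — the product \sin{\left(2 g \right)} \cos{\left(7 g \right)} converts to a sum of single-frequency sinusoids via the product-to-sum identity.
- u-substitution — no subexpression of the integrand serves as a whole-integral substitution inner — individual terms may offer their own, but none carries its derivative as a factor of the full integrand; a working change of variable would have to be constructed from outside the expression.
- a trigonometric identity — applies; the problem has the shape this method handles.
- partial fractions: there is no rational-function structure to decompose.


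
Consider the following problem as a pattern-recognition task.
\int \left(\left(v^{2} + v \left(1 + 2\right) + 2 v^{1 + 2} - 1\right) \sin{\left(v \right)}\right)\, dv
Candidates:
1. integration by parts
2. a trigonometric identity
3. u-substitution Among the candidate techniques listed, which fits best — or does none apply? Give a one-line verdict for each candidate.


Technique: integration by parts — a polynomial factor (v^{2} + v \left(1 + 2\right) + 2 v^{1 + 2} - 1) multiplies \sin{\left(v \right)}; differentiating (v^{2} + v \left(1 + 2\right) + 2 v^{1 + 2} - 1) lowers its degree while \sin{\left(v \right)} integrates cleanly, so parts wins.
- integration by parts: applies; the problem has the shape this method handles.
- a trigonometric identity: there is no trigonometric structure whose rewriting would simplify the integrand.
- u-substitution: no subexpression of the integrand pairs with its own derivative as a factor — individual terms may offer their own substitutions, but any change of variable covering the whole integral would have to be constructed from outside the expression.


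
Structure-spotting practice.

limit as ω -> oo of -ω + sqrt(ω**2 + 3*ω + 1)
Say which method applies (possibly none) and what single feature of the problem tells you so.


Method: conjugate multiplication — turning the difference into a conjugate-rationalized ratio makes the limit readable.


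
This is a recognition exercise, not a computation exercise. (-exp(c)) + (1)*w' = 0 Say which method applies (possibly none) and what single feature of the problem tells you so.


Verdict: no special technique — the slope is a pure function of c; integrate both sides and be done.


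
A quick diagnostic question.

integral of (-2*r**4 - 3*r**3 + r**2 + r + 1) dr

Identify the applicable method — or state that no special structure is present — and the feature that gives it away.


Best approach: no special technique — every term is a constant multiple of a power of r; term-wise power-rule integration needs no preliminary transformation.


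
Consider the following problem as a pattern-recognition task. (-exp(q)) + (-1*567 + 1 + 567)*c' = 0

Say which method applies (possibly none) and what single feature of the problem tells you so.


Verdict: no special technique — the slope is a pure function of q; integrate both sides and be done.


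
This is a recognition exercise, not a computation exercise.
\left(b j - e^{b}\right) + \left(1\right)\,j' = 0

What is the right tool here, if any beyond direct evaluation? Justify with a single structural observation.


Best approach: a linear integrating factor — j appears only to the first power with coefficient b — the classic integrating-factor setup.


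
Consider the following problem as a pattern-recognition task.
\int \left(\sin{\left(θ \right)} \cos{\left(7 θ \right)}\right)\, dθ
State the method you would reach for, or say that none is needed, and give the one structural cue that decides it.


Diagnosis: a trigonometric identity — the identity turns \sin{\left(θ \right)} \cos{\left(7 θ \right)} into two lone cosines/sines, each trivially integrable.


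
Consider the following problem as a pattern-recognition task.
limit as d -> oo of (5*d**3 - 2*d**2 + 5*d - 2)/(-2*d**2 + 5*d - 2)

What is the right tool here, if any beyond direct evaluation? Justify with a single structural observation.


Diagnosis: dominant-term comparison — divide through by the highest power of d; every lower-order term dies and the dominant terms decide the limit. Differentiating the expression as a single quotient would eventually settle it as well; matching dominant growth settles it immediately.


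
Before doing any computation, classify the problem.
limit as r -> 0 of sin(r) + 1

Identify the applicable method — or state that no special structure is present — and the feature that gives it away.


Verdict: no special technique — no denominator vanishes and nothing blows up at 0: direct substitution is the whole computation.


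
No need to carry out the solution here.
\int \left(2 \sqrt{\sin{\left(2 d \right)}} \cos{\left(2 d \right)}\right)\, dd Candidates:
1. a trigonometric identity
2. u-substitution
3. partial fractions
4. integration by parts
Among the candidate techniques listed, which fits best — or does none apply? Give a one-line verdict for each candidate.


Diagnosis: u-substitution — collected, the integrand has one factor that is, up to a constant, the derivative of an inner expression the rest depends on — substitute for that inner expression.
- a trigonometric identity — no even trigonometric power and no product of distinct frequencies to rewrite.
- u-substitution: applies; the problem has the shape this method handles.
- partial fractions: the expression is not a ratio of polynomials that decomposes further.
- integration by parts — the integrand does not split as a nonconstant polynomial times an exp, sine, cosine of a linear argument, or logarithm — no polynomial-kernel parts product to differentiate one side of.


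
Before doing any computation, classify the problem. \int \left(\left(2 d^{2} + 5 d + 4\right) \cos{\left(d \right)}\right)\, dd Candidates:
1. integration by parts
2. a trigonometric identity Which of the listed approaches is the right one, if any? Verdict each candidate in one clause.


Verdict: integration by parts — a polynomial 2 d^{2} + 5 d + 4 against the kernel \cos{\left(d \right)} is the signature bounded-ladder case for integration by parts.
- integration by parts: a fit — the right tool for this form.
- a trigonometric identity: the trigonometric factor has no even power to reduce and no cross-frequency product to convert — the standard power-reduction and product-to-sum identities do not engage it.


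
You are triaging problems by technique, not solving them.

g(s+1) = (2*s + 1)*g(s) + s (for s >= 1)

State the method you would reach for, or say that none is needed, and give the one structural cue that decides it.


Verdict: a summation factor — normalize by the running product of 2*s + 1: the left side becomes a difference, and differences sum.


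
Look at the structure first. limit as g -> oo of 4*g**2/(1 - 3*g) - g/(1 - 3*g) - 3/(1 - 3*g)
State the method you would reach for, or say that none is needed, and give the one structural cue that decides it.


Best approach: dominant-term comparison — divide by the highest power of g present: lower-order terms vanish and the dominant ratio remains. Differentiating the expression as a single quotient would eventually settle it as well; matching dominant growth settles it immediately.


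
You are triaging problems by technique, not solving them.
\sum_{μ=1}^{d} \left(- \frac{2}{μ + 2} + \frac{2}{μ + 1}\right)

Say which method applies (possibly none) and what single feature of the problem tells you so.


Diagnosis: telescoping — the summand is built as \frac{2}{μ + 1} minus its own successor — adjacent terms annihilate down the line.


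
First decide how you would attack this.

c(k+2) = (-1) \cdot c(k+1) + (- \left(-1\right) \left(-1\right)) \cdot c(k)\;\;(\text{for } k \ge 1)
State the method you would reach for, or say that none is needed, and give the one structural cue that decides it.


Diagnosis: the characteristic-root method — every coefficient is a fixed number and the forcing is zero — substitute r^k and read off the root equation.


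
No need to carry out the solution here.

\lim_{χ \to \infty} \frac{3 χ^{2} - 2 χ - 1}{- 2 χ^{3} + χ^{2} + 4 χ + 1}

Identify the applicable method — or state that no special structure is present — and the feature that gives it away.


Diagnosis: dominant-term comparison — divide by the highest power of χ present: lower-order terms vanish and the dominant ratio remains. Differentiating the expression as a single quotient would eventually settle it as well; matching dominant growth settles it immediately.


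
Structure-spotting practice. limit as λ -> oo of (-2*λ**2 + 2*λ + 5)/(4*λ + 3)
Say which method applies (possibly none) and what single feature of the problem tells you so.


Technique: dominant-term comparison — divide through by the highest power of λ; every lower-order term dies and the dominant terms decide the limit. l'Hôpital's at-infinity variant applies to the expression viewed as a single quotient; the leading-term comparison is the direct route.


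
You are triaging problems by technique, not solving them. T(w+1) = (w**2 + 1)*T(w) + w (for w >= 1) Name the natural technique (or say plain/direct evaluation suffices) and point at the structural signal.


Method: a summation factor — the coefficient w**2 + 1 drifts with the index, so no fixed root exists; normalizing by the cumulative product telescopes it.


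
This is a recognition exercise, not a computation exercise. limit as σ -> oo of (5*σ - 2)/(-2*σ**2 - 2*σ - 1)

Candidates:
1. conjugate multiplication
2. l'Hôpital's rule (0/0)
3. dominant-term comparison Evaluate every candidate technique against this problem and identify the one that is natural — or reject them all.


Diagnosis: dominant-term comparison — divide through by the highest power of σ; every lower-order term dies and the dominant terms decide the limit.
- conjugate multiplication: rationalization has no target — no divergent radical difference appears.
- l'Hôpital's rule (0/0) — no 0/0 form appears: written as one quotient, top and bottom both grow without bound, and the ratio is decided by their leading terms.
- dominant-term comparison — a fit — the right tool for this form.


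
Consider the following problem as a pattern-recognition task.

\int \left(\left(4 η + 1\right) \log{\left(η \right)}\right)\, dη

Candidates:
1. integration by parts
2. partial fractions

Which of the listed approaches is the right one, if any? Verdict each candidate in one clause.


Diagnosis: integration by parts — the presence of \log{\left(η \right)} against a polynomial factor is the standard differentiate-the-log setup.
- integration by parts: yes, a natural case for it.
- partial fractions — the expression is not a ratio of polynomials that decomposes further.
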